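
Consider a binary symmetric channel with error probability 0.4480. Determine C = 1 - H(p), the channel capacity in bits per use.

For BSC with error probability p:
C = 1 - H(p) where H(p) is binary entropy
H(0.4480) = -0.4480 × log₂(0.4480) - 0.5520 × log₂(0.5520)
H(p) = 0.9922
C = 1 - 0.9922 = 0.0078 bits/use


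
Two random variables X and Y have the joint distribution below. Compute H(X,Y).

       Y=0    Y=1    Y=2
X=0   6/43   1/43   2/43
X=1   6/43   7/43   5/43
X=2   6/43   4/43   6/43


H(X,Y) = -Σ p(x,y) log₂ p(x,y)
  p(0,0)=6/43: -0.1395 × log₂(0.1395) = 0.3965
  p(0,1)=1/43: -0.0233 × log₂(0.0233) = 0.1262
  p(0,2)=2/43: -0.0465 × log₂(0.0465) = 0.2059
  p(1,0)=6/43: -0.1395 × log₂(0.1395) = 0.3965
  p(1,1)=7/43: -0.1628 × log₂(0.1628) = 0.4263
  p(1,2)=5/43: -0.1163 × log₂(0.1163) = 0.3610
  p(2,0)=6/43: -0.1395 × log₂(0.1395) = 0.3965
  p(2,1)=4/43: -0.0930 × log₂(0.0930) = 0.3187
  p(2,2)=6/43: -0.1395 × log₂(0.1395) = 0.3965
H(X,Y) = 3.0239 bits


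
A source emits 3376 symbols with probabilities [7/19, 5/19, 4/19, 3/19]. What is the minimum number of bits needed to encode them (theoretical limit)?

Entropy H = 1.9313 bits/symbol
Minimum bits = H × n = 1.9313 × 3376
= 6520.05 bits


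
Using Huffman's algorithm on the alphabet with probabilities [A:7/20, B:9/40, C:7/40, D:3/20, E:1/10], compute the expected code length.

Huffman tree construction:
Combine smallest probabilities repeatedly
Resulting codes:
  A: 11 (length 2)
  B: 01 (length 2)
  C: 00 (length 2)
  D: 101 (length 3)
  E: 100 (length 3)
Average length = Σ p(s) × length(s) = 2.2500 bits


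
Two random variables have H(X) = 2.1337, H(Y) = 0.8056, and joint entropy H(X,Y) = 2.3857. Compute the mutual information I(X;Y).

I(X;Y) = H(X) + H(Y) - H(X,Y)
I(X;Y) = 2.1337 + 0.8056 - 2.3857 = 0.5536 bits


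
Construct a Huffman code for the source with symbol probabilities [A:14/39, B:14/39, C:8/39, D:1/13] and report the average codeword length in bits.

Huffman tree construction:
Combine smallest probabilities repeatedly
Resulting codes:
  A: 11 (length 2)
  B: 0 (length 1)
  C: 101 (length 3)
  D: 100 (length 3)
Average length = Σ p(s) × length(s) = 1.9231 bits


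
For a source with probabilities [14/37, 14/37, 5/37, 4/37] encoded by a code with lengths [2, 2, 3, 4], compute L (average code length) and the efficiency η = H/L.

Average length L = Σ p_i × l_i = 2.3514 bits
Entropy H = 1.7982 bits
Efficiency η = H/L × 100% = 76.48%


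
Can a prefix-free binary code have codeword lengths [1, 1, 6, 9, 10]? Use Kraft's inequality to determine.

Kraft inequality: Σ 2^(-l_i) ≤ 1 for prefix-free code
Calculating: 2^(-1) + 2^(-1) + 2^(-6) + 2^(-9) + 2^(-10)
= 0.5 + 0.5 + 0.015625 + 0.001953125 + 0.0009765625
= 1.0186
Since 1.0186 > 1, prefix-free code does not exist


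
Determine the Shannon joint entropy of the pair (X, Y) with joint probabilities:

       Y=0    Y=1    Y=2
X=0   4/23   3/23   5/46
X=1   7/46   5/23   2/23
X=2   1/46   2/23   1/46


H(X,Y) = -Σ p(x,y) log₂ p(x,y)
  p(0,0)=4/23: -0.1739 × log₂(0.1739) = 0.4389
  p(0,1)=3/23: -0.1304 × log₂(0.1304) = 0.3833
  p(0,2)=5/46: -0.1087 × log₂(0.1087) = 0.3480
  p(1,0)=7/46: -0.1522 × log₂(0.1522) = 0.4133
  p(1,1)=5/23: -0.2174 × log₂(0.2174) = 0.4786
  p(1,2)=2/23: -0.0870 × log₂(0.0870) = 0.3064
  p(2,0)=1/46: -0.0217 × log₂(0.0217) = 0.1201
  p(2,1)=2/23: -0.0870 × log₂(0.0870) = 0.3064
  p(2,2)=1/46: -0.0217 × log₂(0.0217) = 0.1201
H(X,Y) = 2.9151 bits


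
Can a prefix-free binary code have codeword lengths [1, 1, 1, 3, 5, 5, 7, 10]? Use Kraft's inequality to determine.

Kraft inequality: Σ 2^(-l_i) ≤ 1 for prefix-free code
Calculating: 2^(-1) + 2^(-1) + 2^(-1) + 2^(-3) + 2^(-5) + 2^(-5) + 2^(-7) + 2^(-10)
= 0.5 + 0.5 + 0.5 + 0.125 + 0.03125 + 0.03125 + 0.0078125 + 0.0009765625
= 1.6963
Since 1.6963 > 1, prefix-free code does not exist


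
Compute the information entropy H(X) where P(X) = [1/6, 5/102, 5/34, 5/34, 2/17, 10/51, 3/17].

H(X) = -Σ p(x) log₂ p(x)
  -1/6 × log₂(1/6) = 0.4308
  -5/102 × log₂(5/102) = 0.2133
  -5/34 × log₂(5/34) = 0.4067
  -5/34 × log₂(5/34) = 0.4067
  -2/17 × log₂(2/17) = 0.3632
  -10/51 × log₂(10/51) = 0.4609
  -3/17 × log₂(3/17) = 0.4416
H(X) = 2.7232 bits


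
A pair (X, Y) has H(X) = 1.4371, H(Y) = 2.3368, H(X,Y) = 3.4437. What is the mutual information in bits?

I(X;Y) = H(X) + H(Y) - H(X,Y)
I(X;Y) = 1.4371 + 2.3368 - 3.4437 = 0.3302 bits


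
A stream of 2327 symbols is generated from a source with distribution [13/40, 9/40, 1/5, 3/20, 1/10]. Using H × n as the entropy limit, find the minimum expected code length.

Entropy H = 2.2183 bits/symbol
Minimum bits = H × n = 2.2183 × 2327
= 5162.00 bits


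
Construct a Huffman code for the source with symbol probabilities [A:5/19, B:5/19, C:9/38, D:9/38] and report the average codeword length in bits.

Huffman tree construction:
Combine smallest probabilities repeatedly
Resulting codes:
  A: 10 (length 2)
  B: 11 (length 2)
  C: 00 (length 2)
  D: 01 (length 2)
Average length = Σ p(s) × length(s) = 2.0000 bits


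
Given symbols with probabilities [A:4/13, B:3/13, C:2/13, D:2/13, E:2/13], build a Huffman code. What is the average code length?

Huffman tree construction:
Combine smallest probabilities repeatedly
Resulting codes:
  A: 10 (length 2)
  B: 01 (length 2)
  C: 110 (length 3)
  D: 111 (length 3)
  E: 00 (length 2)
Average length = Σ p(s) × length(s) = 2.3077 bits


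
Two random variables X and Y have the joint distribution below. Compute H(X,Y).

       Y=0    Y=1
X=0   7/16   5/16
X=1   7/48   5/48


H(X,Y) = -Σ p(x,y) log₂ p(x,y)
  p(0,0)=7/16: -0.4375 × log₂(0.4375) = 0.5218
  p(0,1)=5/16: -0.3125 × log₂(0.3125) = 0.5244
  p(1,0)=7/48: -0.1458 × log₂(0.1458) = 0.4051
  p(1,1)=5/48: -0.1042 × log₂(0.1042) = 0.3399
H(X,Y) = 1.7911 bits


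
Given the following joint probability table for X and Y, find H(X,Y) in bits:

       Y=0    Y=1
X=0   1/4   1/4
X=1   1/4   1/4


H(X,Y) = -Σ p(x,y) log₂ p(x,y)
  p(0,0)=1/4: -0.2500 × log₂(0.2500) = 0.5000
  p(0,1)=1/4: -0.2500 × log₂(0.2500) = 0.5000
  p(1,0)=1/4: -0.2500 × log₂(0.2500) = 0.5000
  p(1,1)=1/4: -0.2500 × log₂(0.2500) = 0.5000
H(X,Y) = 2.0000 bits


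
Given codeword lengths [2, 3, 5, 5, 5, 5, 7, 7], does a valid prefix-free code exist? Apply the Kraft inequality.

Kraft inequality: Σ 2^(-l_i) ≤ 1 for prefix-free code
Calculating: 2^(-2) + 2^(-3) + 2^(-5) + 2^(-5) + 2^(-5) + 2^(-5) + 2^(-7) + 2^(-7)
= 0.25 + 0.125 + 0.03125 + 0.03125 + 0.03125 + 0.03125 + 0.0078125 + 0.0078125
= 0.5156
Since 0.5156 ≤ 1, prefix-free code exists


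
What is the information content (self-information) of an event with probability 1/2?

Information content I(x) = -log₂(p(x))
I = -log₂(1/2) = -log₂(0.5000)
I = 1.0000 bits


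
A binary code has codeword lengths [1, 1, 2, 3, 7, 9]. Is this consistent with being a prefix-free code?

Kraft inequality: Σ 2^(-l_i) ≤ 1 for prefix-free code
Calculating: 2^(-1) + 2^(-1) + 2^(-2) + 2^(-3) + 2^(-7) + 2^(-9)
= 0.5 + 0.5 + 0.25 + 0.125 + 0.0078125 + 0.001953125
= 1.3848
Since 1.3848 > 1, prefix-free code does not exist


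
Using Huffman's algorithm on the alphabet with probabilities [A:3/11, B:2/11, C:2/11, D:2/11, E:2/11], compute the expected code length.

Huffman tree construction:
Combine smallest probabilities repeatedly
Resulting codes:
  A: 10 (length 2)
  B: 110 (length 3)
  C: 111 (length 3)
  D: 00 (length 2)
  E: 01 (length 2)
Average length = Σ p(s) × length(s) = 2.3636 bits


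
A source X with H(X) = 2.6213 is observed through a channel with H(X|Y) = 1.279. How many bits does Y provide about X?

I(X;Y) = H(X) - H(X|Y)
I(X;Y) = 2.6213 - 1.279 = 1.3423 bits


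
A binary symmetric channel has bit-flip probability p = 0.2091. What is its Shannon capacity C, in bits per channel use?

For BSC with error probability p:
C = 1 - H(p) where H(p) is binary entropy
H(0.2091) = -0.2091 × log₂(0.2091) - 0.7909 × log₂(0.7909)
H(p) = 0.7398
C = 1 - 0.7398 = 0.2602 bits/use


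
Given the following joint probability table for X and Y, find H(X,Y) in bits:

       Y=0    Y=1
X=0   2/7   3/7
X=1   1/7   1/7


H(X,Y) = -Σ p(x,y) log₂ p(x,y)
  p(0,0)=2/7: -0.2857 × log₂(0.2857) = 0.5164
  p(0,1)=3/7: -0.4286 × log₂(0.4286) = 0.5239
  p(1,0)=1/7: -0.1429 × log₂(0.1429) = 0.4011
  p(1,1)=1/7: -0.1429 × log₂(0.1429) = 0.4011
H(X,Y) = 1.8424 bits


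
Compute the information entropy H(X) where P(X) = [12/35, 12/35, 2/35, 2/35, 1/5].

H(X) = -Σ p(x) log₂ p(x)
  -12/35 × log₂(12/35) = 0.5295
  -12/35 × log₂(12/35) = 0.5295
  -2/35 × log₂(2/35) = 0.2360
  -2/35 × log₂(2/35) = 0.2360
  -1/5 × log₂(1/5) = 0.4644
H(X) = 1.9953 bits


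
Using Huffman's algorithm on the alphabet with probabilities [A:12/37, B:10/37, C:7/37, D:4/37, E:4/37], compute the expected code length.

Huffman tree construction:
Combine smallest probabilities repeatedly
Resulting codes:
  A: 11 (length 2)
  B: 10 (length 2)
  C: 00 (length 2)
  D: 010 (length 3)
  E: 011 (length 3)
Average length = Σ p(s) × length(s) = 2.2162 bits


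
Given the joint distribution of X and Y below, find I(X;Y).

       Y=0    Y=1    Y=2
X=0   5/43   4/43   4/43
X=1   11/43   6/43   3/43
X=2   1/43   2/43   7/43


H(X) = 1.5248, H(Y) = 1.5702, H(X,Y) = 2.9244
I(X;Y) = H(X) + H(Y) - H(X,Y) = 0.1706 bits


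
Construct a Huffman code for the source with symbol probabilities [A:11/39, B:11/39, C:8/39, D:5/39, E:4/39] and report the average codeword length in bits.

Huffman tree construction:
Combine smallest probabilities repeatedly
Resulting codes:
  A: 10 (length 2)
  B: 11 (length 2)
  C: 00 (length 2)
  D: 011 (length 3)
  E: 010 (length 3)
Average length = Σ p(s) × length(s) = 2.2308 bits


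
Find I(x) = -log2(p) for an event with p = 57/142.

Information content I(x) = -log₂(p(x))
I = -log₂(57/142) = -log₂(0.4014)
I = 1.3169 bits


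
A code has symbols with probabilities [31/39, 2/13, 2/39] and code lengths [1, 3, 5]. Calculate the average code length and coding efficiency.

Average length L = Σ p_i × l_i = 1.5128 bits
Entropy H = 0.8985 bits
Efficiency η = H/L × 100% = 59.39%


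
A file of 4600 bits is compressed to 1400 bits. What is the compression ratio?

Compression ratio = Original / Compressed
= 4600 / 1400 = 3.29:1


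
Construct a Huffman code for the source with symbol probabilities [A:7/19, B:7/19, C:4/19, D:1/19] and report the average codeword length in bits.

Huffman tree construction:
Combine smallest probabilities repeatedly
Resulting codes:
  A: 11 (length 2)
  B: 0 (length 1)
  C: 101 (length 3)
  D: 100 (length 3)
Average length = Σ p(s) × length(s) = 1.8947 bits


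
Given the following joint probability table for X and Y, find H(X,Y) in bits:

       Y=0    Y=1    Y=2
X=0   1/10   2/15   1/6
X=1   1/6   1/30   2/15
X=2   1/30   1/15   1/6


H(X,Y) = -Σ p(x,y) log₂ p(x,y)
  p(0,0)=1/10: -0.1000 × log₂(0.1000) = 0.3322
  p(0,1)=2/15: -0.1333 × log₂(0.1333) = 0.3876
  p(0,2)=1/6: -0.1667 × log₂(0.1667) = 0.4308
  p(1,0)=1/6: -0.1667 × log₂(0.1667) = 0.4308
  p(1,1)=1/30: -0.0333 × log₂(0.0333) = 0.1636
  p(1,2)=2/15: -0.1333 × log₂(0.1333) = 0.3876
  p(2,0)=1/30: -0.0333 × log₂(0.0333) = 0.1636
  p(2,1)=1/15: -0.0667 × log₂(0.0667) = 0.2605
  p(2,2)=1/6: -0.1667 × log₂(0.1667) = 0.4308
H(X,Y) = 2.9874 bits


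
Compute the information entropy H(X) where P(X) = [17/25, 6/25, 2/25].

H(X) = -Σ p(x) log₂ p(x)
  -17/25 × log₂(17/25) = 0.3783
  -6/25 × log₂(6/25) = 0.4941
  -2/25 × log₂(2/25) = 0.2915
H(X) = 1.1640 bits


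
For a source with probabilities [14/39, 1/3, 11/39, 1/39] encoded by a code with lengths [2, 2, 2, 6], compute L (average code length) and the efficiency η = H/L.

Average length L = Σ p_i × l_i = 2.1026 bits
Entropy H = 1.7094 bits
Efficiency η = H/L × 100% = 81.30%


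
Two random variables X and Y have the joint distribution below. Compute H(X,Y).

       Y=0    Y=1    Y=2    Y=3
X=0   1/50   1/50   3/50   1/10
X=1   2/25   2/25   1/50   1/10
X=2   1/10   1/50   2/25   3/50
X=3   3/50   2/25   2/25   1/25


H(X,Y) = -Σ p(x,y) log₂ p(x,y)
  p(0,0)=1/50: -0.0200 × log₂(0.0200) = 0.1129
  p(0,1)=1/50: -0.0200 × log₂(0.0200) = 0.1129
  p(0,2)=3/50: -0.0600 × log₂(0.0600) = 0.2435
  p(0,3)=1/10: -0.1000 × log₂(0.1000) = 0.3322
  p(1,0)=2/25: -0.0800 × log₂(0.0800) = 0.2915
  p(1,1)=2/25: -0.0800 × log₂(0.0800) = 0.2915
  p(1,2)=1/50: -0.0200 × log₂(0.0200) = 0.1129
  p(1,3)=1/10: -0.1000 × log₂(0.1000) = 0.3322
  p(2,0)=1/10: -0.1000 × log₂(0.1000) = 0.3322
  p(2,1)=1/50: -0.0200 × log₂(0.0200) = 0.1129
  p(2,2)=2/25: -0.0800 × log₂(0.0800) = 0.2915
  p(2,3)=3/50: -0.0600 × log₂(0.0600) = 0.2435
  p(3,0)=3/50: -0.0600 × log₂(0.0600) = 0.2435
  p(3,1)=2/25: -0.0800 × log₂(0.0800) = 0.2915
  p(3,2)=2/25: -0.0800 × log₂(0.0800) = 0.2915
  p(3,3)=1/25: -0.0400 × log₂(0.0400) = 0.1858
H(X,Y) = 3.8220 bits


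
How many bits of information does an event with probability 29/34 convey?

Information content I(x) = -log₂(p(x))
I = -log₂(29/34) = -log₂(0.8529)
I = 0.2295 bits


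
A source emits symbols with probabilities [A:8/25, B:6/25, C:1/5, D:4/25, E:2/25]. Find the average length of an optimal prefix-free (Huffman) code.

Huffman tree construction:
Combine smallest probabilities repeatedly
Resulting codes:
  A: 11 (length 2)
  B: 01 (length 2)
  C: 00 (length 2)
  D: 101 (length 3)
  E: 100 (length 3)
Average length = Σ p(s) × length(s) = 2.2400 bits


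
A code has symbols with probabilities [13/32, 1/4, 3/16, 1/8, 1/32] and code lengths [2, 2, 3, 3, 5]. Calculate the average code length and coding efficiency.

Average length L = Σ p_i × l_i = 2.4062 bits
Entropy H = 2.0120 bits
Efficiency η = H/L × 100% = 83.62%


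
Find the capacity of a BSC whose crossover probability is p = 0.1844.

For BSC with error probability p:
C = 1 - H(p) where H(p) is binary entropy
H(0.1844) = -0.1844 × log₂(0.1844) - 0.8156 × log₂(0.8156)
H(p) = 0.6896
C = 1 - 0.6896 = 0.3104 bits/use


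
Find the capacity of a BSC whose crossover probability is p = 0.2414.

For BSC with error probability p:
C = 1 - H(p) where H(p) is binary entropy
H(0.2414) = -0.2414 × log₂(0.2414) - 0.7586 × log₂(0.7586)
H(p) = 0.7974
C = 1 - 0.7974 = 0.2026 bits/use


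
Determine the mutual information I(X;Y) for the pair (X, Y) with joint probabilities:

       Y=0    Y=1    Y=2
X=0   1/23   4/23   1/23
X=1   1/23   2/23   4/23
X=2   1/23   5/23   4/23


H(X) = 1.5505, H(Y) = 1.4219, H(X,Y) = 2.8884
I(X;Y) = H(X) + H(Y) - H(X,Y) = 0.0840 bits


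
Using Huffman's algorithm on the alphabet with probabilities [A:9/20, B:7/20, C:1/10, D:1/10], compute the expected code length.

Huffman tree construction:
Combine smallest probabilities repeatedly
Resulting codes:
  A: 0 (length 1)
  B: 11 (length 2)
  C: 100 (length 3)
  D: 101 (length 3)
Average length = Σ p(s) × length(s) = 1.7500 bits


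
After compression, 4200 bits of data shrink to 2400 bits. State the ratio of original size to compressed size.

Compression ratio = Original / Compressed
= 4200 / 2400 = 1.75:1


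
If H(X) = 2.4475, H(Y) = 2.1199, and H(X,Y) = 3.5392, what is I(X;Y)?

I(X;Y) = H(X) + H(Y) - H(X,Y)
I(X;Y) = 2.4475 + 2.1199 - 3.5392 = 1.0282 bits


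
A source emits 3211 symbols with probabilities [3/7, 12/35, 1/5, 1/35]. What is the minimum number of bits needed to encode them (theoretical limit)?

Entropy H = 1.6643 bits/symbol
Minimum bits = H × n = 1.6643 × 3211
= 5344.07 bits


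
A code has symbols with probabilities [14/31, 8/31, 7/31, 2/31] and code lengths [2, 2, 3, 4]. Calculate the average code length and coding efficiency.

Average length L = Σ p_i × l_i = 2.3548 bits
Entropy H = 1.7621 bits
Efficiency η = H/L × 100% = 74.83%


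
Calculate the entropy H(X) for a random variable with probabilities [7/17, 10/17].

H(X) = -Σ p(x) log₂ p(x)
  -7/17 × log₂(7/17) = 0.5271
  -10/17 × log₂(10/17) = 0.4503
H(X) = 0.9774 bits


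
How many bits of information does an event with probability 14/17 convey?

Information content I(x) = -log₂(p(x))
I = -log₂(14/17) = -log₂(0.8235)
I = 0.2801 bits


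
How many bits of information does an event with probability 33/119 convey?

Information content I(x) = -log₂(p(x))
I = -log₂(33/119) = -log₂(0.2773)
I = 1.8504 bits


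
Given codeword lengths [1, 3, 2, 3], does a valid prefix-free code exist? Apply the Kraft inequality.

Kraft inequality: Σ 2^(-l_i) ≤ 1 for prefix-free code
Calculating: 2^(-1) + 2^(-3) + 2^(-2) + 2^(-3)
= 0.5 + 0.125 + 0.25 + 0.125
= 1.0000
Since 1.0000 ≤ 1, prefix-free code exists


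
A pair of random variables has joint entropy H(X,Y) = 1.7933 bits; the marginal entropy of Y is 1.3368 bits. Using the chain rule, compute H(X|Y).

Chain rule: H(X,Y) = H(X|Y) + H(Y)
H(X|Y) = H(X,Y) - H(Y) = 1.7933 - 1.3368 = 0.4565 bits


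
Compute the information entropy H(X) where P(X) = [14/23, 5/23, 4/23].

H(X) = -Σ p(x) log₂ p(x)
  -14/23 × log₂(14/23) = 0.4360
  -5/23 × log₂(5/23) = 0.4786
  -4/23 × log₂(4/23) = 0.4389
H(X) = 1.3534 bits


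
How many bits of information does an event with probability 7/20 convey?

Information content I(x) = -log₂(p(x))
I = -log₂(7/20) = -log₂(0.3500)
I = 1.5146 bits


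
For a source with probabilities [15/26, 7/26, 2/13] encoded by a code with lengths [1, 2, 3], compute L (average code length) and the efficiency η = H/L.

Average length L = Σ p_i × l_i = 1.5769 bits
Entropy H = 1.3829 bits
Efficiency η = H/L × 100% = 87.70%


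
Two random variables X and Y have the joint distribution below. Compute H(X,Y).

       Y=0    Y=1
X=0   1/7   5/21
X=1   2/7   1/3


H(X,Y) = -Σ p(x,y) log₂ p(x,y)
  p(0,0)=1/7: -0.1429 × log₂(0.1429) = 0.4011
  p(0,1)=5/21: -0.2381 × log₂(0.2381) = 0.4929
  p(1,0)=2/7: -0.2857 × log₂(0.2857) = 0.5164
  p(1,1)=1/3: -0.3333 × log₂(0.3333) = 0.5283
H(X,Y) = 1.9387 bits


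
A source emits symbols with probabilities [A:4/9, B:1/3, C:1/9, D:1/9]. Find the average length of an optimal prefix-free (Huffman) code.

Huffman tree construction:
Combine smallest probabilities repeatedly
Resulting codes:
  A: 0 (length 1)
  B: 11 (length 2)
  C: 100 (length 3)
  D: 101 (length 3)
Average length = Σ p(s) × length(s) = 1.7778 bits


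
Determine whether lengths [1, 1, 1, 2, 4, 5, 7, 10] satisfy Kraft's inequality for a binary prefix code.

Kraft inequality: Σ 2^(-l_i) ≤ 1 for prefix-free code
Calculating: 2^(-1) + 2^(-1) + 2^(-1) + 2^(-2) + 2^(-4) + 2^(-5) + 2^(-7) + 2^(-10)
= 0.5 + 0.5 + 0.5 + 0.25 + 0.0625 + 0.03125 + 0.0078125 + 0.0009765625
= 1.8525
Since 1.8525 > 1, prefix-free code does not exist


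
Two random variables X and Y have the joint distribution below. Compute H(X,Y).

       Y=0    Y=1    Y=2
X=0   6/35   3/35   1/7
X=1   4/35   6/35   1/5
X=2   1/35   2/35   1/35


H(X,Y) = -Σ p(x,y) log₂ p(x,y)
  p(0,0)=6/35: -0.1714 × log₂(0.1714) = 0.4362
  p(0,1)=3/35: -0.0857 × log₂(0.0857) = 0.3038
  p(0,2)=1/7: -0.1429 × log₂(0.1429) = 0.4011
  p(1,0)=4/35: -0.1143 × log₂(0.1143) = 0.3576
  p(1,1)=6/35: -0.1714 × log₂(0.1714) = 0.4362
  p(1,2)=1/5: -0.2000 × log₂(0.2000) = 0.4644
  p(2,0)=1/35: -0.0286 × log₂(0.0286) = 0.1466
  p(2,1)=2/35: -0.0571 × log₂(0.0571) = 0.2360
  p(2,2)=1/35: -0.0286 × log₂(0.0286) = 0.1466
H(X,Y) = 2.9283 bits


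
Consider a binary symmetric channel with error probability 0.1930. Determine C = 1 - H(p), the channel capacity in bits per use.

For BSC with error probability p:
C = 1 - H(p) where H(p) is binary entropy
H(0.1930) = -0.1930 × log₂(0.1930) - 0.8070 × log₂(0.8070)
H(p) = 0.7077
C = 1 - 0.7077 = 0.2923 bits/use


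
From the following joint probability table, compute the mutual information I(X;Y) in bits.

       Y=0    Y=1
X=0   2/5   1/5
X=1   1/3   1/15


H(X) = 0.9710, H(Y) = 0.8366, H(X,Y) = 1.7819
I(X;Y) = H(X) + H(Y) - H(X,Y) = 0.0257 bits


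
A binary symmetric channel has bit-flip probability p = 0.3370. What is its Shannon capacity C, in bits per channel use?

For BSC with error probability p:
C = 1 - H(p) where H(p) is binary entropy
H(0.3370) = -0.3370 × log₂(0.3370) - 0.6630 × log₂(0.6630)
H(p) = 0.9219
C = 1 - 0.9219 = 0.0781 bits/use


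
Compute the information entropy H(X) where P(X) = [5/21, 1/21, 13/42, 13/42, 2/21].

H(X) = -Σ p(x) log₂ p(x)
  -5/21 × log₂(5/21) = 0.4929
  -1/21 × log₂(1/21) = 0.2092
  -13/42 × log₂(13/42) = 0.5237
  -13/42 × log₂(13/42) = 0.5237
  -2/21 × log₂(2/21) = 0.3231
H(X) = 2.0725 bits


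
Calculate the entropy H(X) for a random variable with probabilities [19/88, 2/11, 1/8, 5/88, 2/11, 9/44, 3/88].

H(X) = -Σ p(x) log₂ p(x)
  -19/88 × log₂(19/88) = 0.4775
  -2/11 × log₂(2/11) = 0.4472
  -1/8 × log₂(1/8) = 0.3750
  -5/88 × log₂(5/88) = 0.2351
  -2/11 × log₂(2/11) = 0.4472
  -9/44 × log₂(9/44) = 0.4683
  -3/88 × log₂(3/88) = 0.1662
H(X) = 2.6164 bits


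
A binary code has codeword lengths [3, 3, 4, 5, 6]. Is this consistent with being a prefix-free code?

Kraft inequality: Σ 2^(-l_i) ≤ 1 for prefix-free code
Calculating: 2^(-3) + 2^(-3) + 2^(-4) + 2^(-5) + 2^(-6)
= 0.125 + 0.125 + 0.0625 + 0.03125 + 0.015625
= 0.3594
Since 0.3594 ≤ 1, prefix-free code exists


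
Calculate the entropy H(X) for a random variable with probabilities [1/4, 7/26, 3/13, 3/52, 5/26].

H(X) = -Σ p(x) log₂ p(x)
  -1/4 × log₂(1/4) = 0.5000
  -7/26 × log₂(7/26) = 0.5097
  -3/13 × log₂(3/13) = 0.4882
  -3/52 × log₂(3/52) = 0.2374
  -5/26 × log₂(5/26) = 0.4574
H(X) = 2.1927 bits


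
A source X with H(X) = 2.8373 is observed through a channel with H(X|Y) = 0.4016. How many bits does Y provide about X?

I(X;Y) = H(X) - H(X|Y)
I(X;Y) = 2.8373 - 0.4016 = 2.4357 bits


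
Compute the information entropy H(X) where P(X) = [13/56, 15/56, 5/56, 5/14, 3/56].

H(X) = -Σ p(x) log₂ p(x)
  -13/56 × log₂(13/56) = 0.4891
  -15/56 × log₂(15/56) = 0.5091
  -5/56 × log₂(5/56) = 0.3112
  -5/14 × log₂(5/14) = 0.5305
  -3/56 × log₂(3/56) = 0.2262
H(X) = 2.0661 bits


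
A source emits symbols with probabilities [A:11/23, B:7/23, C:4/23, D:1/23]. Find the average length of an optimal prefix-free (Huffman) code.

Huffman tree construction:
Combine smallest probabilities repeatedly
Resulting codes:
  A: 0 (length 1)
  B: 11 (length 2)
  C: 101 (length 3)
  D: 100 (length 3)
Average length = Σ p(s) × length(s) = 1.7391 bits


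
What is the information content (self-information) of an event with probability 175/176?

Information content I(x) = -log₂(p(x))
I = -log₂(175/176) = -log₂(0.9943)
I = 0.0082 bits


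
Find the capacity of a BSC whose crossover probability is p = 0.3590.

For BSC with error probability p:
C = 1 - H(p) where H(p) is binary entropy
H(0.3590) = -0.3590 × log₂(0.3590) - 0.6410 × log₂(0.6410)
H(p) = 0.9418
C = 1 - 0.9418 = 0.0582 bits/use


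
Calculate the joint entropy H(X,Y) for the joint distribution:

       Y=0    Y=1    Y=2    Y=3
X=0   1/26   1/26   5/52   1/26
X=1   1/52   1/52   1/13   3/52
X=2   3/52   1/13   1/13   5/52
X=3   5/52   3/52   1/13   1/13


H(X,Y) = -Σ p(x,y) log₂ p(x,y)
  p(0,0)=1/26: -0.0385 × log₂(0.0385) = 0.1808
  p(0,1)=1/26: -0.0385 × log₂(0.0385) = 0.1808
  p(0,2)=5/52: -0.0962 × log₂(0.0962) = 0.3249
  p(0,3)=1/26: -0.0385 × log₂(0.0385) = 0.1808
  p(1,0)=1/52: -0.0192 × log₂(0.0192) = 0.1096
  p(1,1)=1/52: -0.0192 × log₂(0.0192) = 0.1096
  p(1,2)=1/13: -0.0769 × log₂(0.0769) = 0.2846
  p(1,3)=3/52: -0.0577 × log₂(0.0577) = 0.2374
  p(2,0)=3/52: -0.0577 × log₂(0.0577) = 0.2374
  p(2,1)=1/13: -0.0769 × log₂(0.0769) = 0.2846
  p(2,2)=1/13: -0.0769 × log₂(0.0769) = 0.2846
  p(2,3)=5/52: -0.0962 × log₂(0.0962) = 0.3249
  p(3,0)=5/52: -0.0962 × log₂(0.0962) = 0.3249
  p(3,1)=3/52: -0.0577 × log₂(0.0577) = 0.2374
  p(3,2)=1/13: -0.0769 × log₂(0.0769) = 0.2846
  p(3,3)=1/13: -0.0769 × log₂(0.0769) = 0.2846
H(X,Y) = 3.8717 bits


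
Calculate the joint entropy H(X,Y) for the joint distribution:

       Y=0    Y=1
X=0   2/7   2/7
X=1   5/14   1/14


H(X,Y) = -Σ p(x,y) log₂ p(x,y)
  p(0,0)=2/7: -0.2857 × log₂(0.2857) = 0.5164
  p(0,1)=2/7: -0.2857 × log₂(0.2857) = 0.5164
  p(1,0)=5/14: -0.3571 × log₂(0.3571) = 0.5305
  p(1,1)=1/14: -0.0714 × log₂(0.0714) = 0.2720
H(X,Y) = 1.8352 bits


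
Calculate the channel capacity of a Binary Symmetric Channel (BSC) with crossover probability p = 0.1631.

For BSC with error probability p:
C = 1 - H(p) where H(p) is binary entropy
H(0.1631) = -0.1631 × log₂(0.1631) - 0.8369 × log₂(0.8369)
H(p) = 0.6417
C = 1 - 0.6417 = 0.3583 bits/use


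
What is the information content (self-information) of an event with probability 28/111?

Information content I(x) = -log₂(p(x))
I = -log₂(28/111) = -log₂(0.2523)
I = 1.9871 bits


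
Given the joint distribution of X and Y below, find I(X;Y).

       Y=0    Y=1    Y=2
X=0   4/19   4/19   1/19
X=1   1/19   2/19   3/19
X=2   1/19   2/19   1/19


H(X) = 1.5090, H(Y) = 1.5574, H(X,Y) = 2.9450
I(X;Y) = H(X) + H(Y) - H(X,Y) = 0.1214 bits


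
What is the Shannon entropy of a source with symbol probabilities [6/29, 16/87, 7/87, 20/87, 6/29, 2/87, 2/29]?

H(X) = -Σ p(x) log₂ p(x)
  -6/29 × log₂(6/29) = 0.4703
  -16/87 × log₂(16/87) = 0.4493
  -7/87 × log₂(7/87) = 0.2925
  -20/87 × log₂(20/87) = 0.4876
  -6/29 × log₂(6/29) = 0.4703
  -2/87 × log₂(2/87) = 0.1251
  -2/29 × log₂(2/29) = 0.2661
H(X) = 2.5611 bits


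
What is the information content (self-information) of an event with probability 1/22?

Information content I(x) = -log₂(p(x))
I = -log₂(1/22) = -log₂(0.0455)
I = 4.4594 bits


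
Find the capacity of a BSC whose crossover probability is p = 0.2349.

For BSC with error probability p:
C = 1 - H(p) where H(p) is binary entropy
H(0.2349) = -0.2349 × log₂(0.2349) - 0.7651 × log₂(0.7651)
H(p) = 0.7865
C = 1 - 0.7865 = 0.2135 bits/use


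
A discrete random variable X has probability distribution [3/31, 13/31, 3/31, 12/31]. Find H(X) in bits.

H(X) = -Σ p(x) log₂ p(x)
  -3/31 × log₂(3/31) = 0.3261
  -13/31 × log₂(13/31) = 0.5258
  -3/31 × log₂(3/31) = 0.3261
  -12/31 × log₂(12/31) = 0.5300
H(X) = 1.7079 bits


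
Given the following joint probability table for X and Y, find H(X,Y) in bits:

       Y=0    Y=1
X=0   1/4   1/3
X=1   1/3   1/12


H(X,Y) = -Σ p(x,y) log₂ p(x,y)
  p(0,0)=1/4: -0.2500 × log₂(0.2500) = 0.5000
  p(0,1)=1/3: -0.3333 × log₂(0.3333) = 0.5283
  p(1,0)=1/3: -0.3333 × log₂(0.3333) = 0.5283
  p(1,1)=1/12: -0.0833 × log₂(0.0833) = 0.2987
H(X,Y) = 1.8554 bits


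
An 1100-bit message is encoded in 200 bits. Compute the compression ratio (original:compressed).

Compression ratio = Original / Compressed
= 1100 / 200 = 5.50:1


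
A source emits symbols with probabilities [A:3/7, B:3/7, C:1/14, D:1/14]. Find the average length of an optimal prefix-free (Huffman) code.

Huffman tree construction:
Combine smallest probabilities repeatedly
Resulting codes:
  A: 11 (length 2)
  B: 0 (length 1)
  C: 100 (length 3)
  D: 101 (length 3)
Average length = Σ p(s) × length(s) = 1.7143 bits


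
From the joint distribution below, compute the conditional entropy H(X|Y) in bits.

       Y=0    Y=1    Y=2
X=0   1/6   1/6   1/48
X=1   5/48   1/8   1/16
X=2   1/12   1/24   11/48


H(X|Y) = Σ_y p(y) H(X|Y=y)
  p(Y=0) = 17/48, H(X|Y=0) = 1.5222
  p(Y=1) = 1/3, H(X|Y=1) = 1.4056
  p(Y=2) = 5/16, H(X|Y=2) = 1.0530
H(X|Y) = 0.3542×1.5222 + 0.3333×1.4056 + 0.3125×1.0530 = 1.3367 bits


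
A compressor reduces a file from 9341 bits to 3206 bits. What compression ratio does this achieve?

Compression ratio = Original / Compressed
= 9341 / 3206 = 2.91:1


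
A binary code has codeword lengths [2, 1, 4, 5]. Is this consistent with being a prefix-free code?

Kraft inequality: Σ 2^(-l_i) ≤ 1 for prefix-free code
Calculating: 2^(-2) + 2^(-1) + 2^(-4) + 2^(-5)
= 0.25 + 0.5 + 0.0625 + 0.03125
= 0.8438
Since 0.8438 ≤ 1, prefix-free code exists


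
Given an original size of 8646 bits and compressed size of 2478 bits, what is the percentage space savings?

Space savings = (1 - Compressed/Original) × 100%
= (1 - 2478/8646) × 100%
= 71.34%


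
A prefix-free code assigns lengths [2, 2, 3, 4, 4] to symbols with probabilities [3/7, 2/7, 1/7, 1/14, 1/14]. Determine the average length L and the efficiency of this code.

Average length L = Σ p_i × l_i = 2.4286 bits
Entropy H = 1.9852 bits
Efficiency η = H/L × 100% = 81.74%


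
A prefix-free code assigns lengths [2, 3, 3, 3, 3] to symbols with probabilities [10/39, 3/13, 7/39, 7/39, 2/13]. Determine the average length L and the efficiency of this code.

Average length L = Σ p_i × l_i = 2.7436 bits
Entropy H = 2.2966 bits
Efficiency η = H/L × 100% = 83.71%


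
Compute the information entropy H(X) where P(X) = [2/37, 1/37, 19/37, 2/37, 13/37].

H(X) = -Σ p(x) log₂ p(x)
  -2/37 × log₂(2/37) = 0.2275
  -1/37 × log₂(1/37) = 0.1408
  -19/37 × log₂(19/37) = 0.4938
  -2/37 × log₂(2/37) = 0.2275
  -13/37 × log₂(13/37) = 0.5302
H(X) = 1.6198 bits


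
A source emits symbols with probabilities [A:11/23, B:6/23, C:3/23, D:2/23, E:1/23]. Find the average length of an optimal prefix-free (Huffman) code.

Huffman tree construction:
Combine smallest probabilities repeatedly
Resulting codes:
  A: 0 (length 1)
  B: 10 (length 2)
  C: 110 (length 3)
  D: 1111 (length 4)
  E: 1110 (length 4)
Average length = Σ p(s) × length(s) = 1.9130 bits


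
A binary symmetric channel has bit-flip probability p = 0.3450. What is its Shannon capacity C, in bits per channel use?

For BSC with error probability p:
C = 1 - H(p) where H(p) is binary entropy
H(0.3450) = -0.3450 × log₂(0.3450) - 0.6550 × log₂(0.6550)
H(p) = 0.9295
C = 1 - 0.9295 = 0.0705 bits/use


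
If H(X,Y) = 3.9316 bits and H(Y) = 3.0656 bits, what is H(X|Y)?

Chain rule: H(X,Y) = H(X|Y) + H(Y)
H(X|Y) = H(X,Y) - H(Y) = 3.9316 - 3.0656 = 0.866 bits


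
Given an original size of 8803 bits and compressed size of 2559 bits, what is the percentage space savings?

Space savings = (1 - Compressed/Original) × 100%
= (1 - 2559/8803) × 100%
= 70.93%


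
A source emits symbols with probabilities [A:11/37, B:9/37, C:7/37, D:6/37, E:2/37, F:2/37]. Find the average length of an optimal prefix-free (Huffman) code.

Huffman tree construction:
Combine smallest probabilities repeatedly
Resulting codes:
  A: 11 (length 2)
  B: 01 (length 2)
  C: 00 (length 2)
  D: 101 (length 3)
  E: 1000 (length 4)
  F: 1001 (length 4)
Average length = Σ p(s) × length(s) = 2.3784 bits


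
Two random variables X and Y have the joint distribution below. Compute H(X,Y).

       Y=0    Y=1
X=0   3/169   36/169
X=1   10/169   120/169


H(X,Y) = -Σ p(x,y) log₂ p(x,y)
  p(0,0)=3/169: -0.0178 × log₂(0.0178) = 0.1032
  p(0,1)=36/169: -0.2130 × log₂(0.2130) = 0.4752
  p(1,0)=10/169: -0.0592 × log₂(0.0592) = 0.2414
  p(1,1)=120/169: -0.7101 × log₂(0.7101) = 0.3508
H(X,Y) = 1.1706 bits


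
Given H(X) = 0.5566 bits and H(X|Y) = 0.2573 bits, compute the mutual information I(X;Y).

I(X;Y) = H(X) - H(X|Y)
I(X;Y) = 0.5566 - 0.2573 = 0.2993 bits


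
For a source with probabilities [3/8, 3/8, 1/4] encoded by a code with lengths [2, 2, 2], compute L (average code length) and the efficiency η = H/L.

Average length L = Σ p_i × l_i = 2.0000 bits
Entropy H = 1.5613 bits
Efficiency η = H/L × 100% = 78.06%


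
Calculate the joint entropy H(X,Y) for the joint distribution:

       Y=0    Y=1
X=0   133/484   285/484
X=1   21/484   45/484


H(X,Y) = -Σ p(x,y) log₂ p(x,y)
  p(0,0)=133/484: -0.2748 × log₂(0.2748) = 0.5121
  p(0,1)=285/484: -0.5888 × log₂(0.5888) = 0.4499
  p(1,0)=21/484: -0.0434 × log₂(0.0434) = 0.1964
  p(1,1)=45/484: -0.0930 × log₂(0.0930) = 0.3186
H(X,Y) = 1.4770 bits


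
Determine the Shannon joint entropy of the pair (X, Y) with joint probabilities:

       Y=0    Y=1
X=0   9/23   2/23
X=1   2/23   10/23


H(X,Y) = -Σ p(x,y) log₂ p(x,y)
  p(0,0)=9/23: -0.3913 × log₂(0.3913) = 0.5297
  p(0,1)=2/23: -0.0870 × log₂(0.0870) = 0.3064
  p(1,0)=2/23: -0.0870 × log₂(0.0870) = 0.3064
  p(1,1)=10/23: -0.4348 × log₂(0.4348) = 0.5224
H(X,Y) = 1.6649 bits


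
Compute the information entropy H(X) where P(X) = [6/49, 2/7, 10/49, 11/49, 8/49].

H(X) = -Σ p(x) log₂ p(x)
  -6/49 × log₂(6/49) = 0.3710
  -2/7 × log₂(2/7) = 0.5164
  -10/49 × log₂(10/49) = 0.4679
  -11/49 × log₂(11/49) = 0.4838
  -8/49 × log₂(8/49) = 0.4269
H(X) = 2.2660 bits


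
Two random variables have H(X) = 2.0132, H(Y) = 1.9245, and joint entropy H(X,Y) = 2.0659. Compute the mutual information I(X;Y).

I(X;Y) = H(X) + H(Y) - H(X,Y)
I(X;Y) = 2.0132 + 1.9245 - 2.0659 = 1.8718 bits


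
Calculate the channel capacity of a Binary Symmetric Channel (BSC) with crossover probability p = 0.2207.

For BSC with error probability p:
C = 1 - H(p) where H(p) is binary entropy
H(0.2207) = -0.2207 × log₂(0.2207) - 0.7793 × log₂(0.7793)
H(p) = 0.7614
C = 1 - 0.7614 = 0.2386 bits/use


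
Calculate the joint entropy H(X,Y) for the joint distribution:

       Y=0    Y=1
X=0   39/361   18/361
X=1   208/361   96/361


H(X,Y) = -Σ p(x,y) log₂ p(x,y)
  p(0,0)=39/361: -0.1080 × log₂(0.1080) = 0.3468
  p(0,1)=18/361: -0.0499 × log₂(0.0499) = 0.2157
  p(1,0)=208/361: -0.5762 × log₂(0.5762) = 0.4583
  p(1,1)=96/361: -0.2659 × log₂(0.2659) = 0.5082
H(X,Y) = 1.5290 bits


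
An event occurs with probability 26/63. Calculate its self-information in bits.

Information content I(x) = -log₂(p(x))
I = -log₂(26/63) = -log₂(0.4127)
I = 1.2768 bits


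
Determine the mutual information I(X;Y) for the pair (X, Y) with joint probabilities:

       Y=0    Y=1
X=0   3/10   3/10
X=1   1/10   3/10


H(X) = 0.9710, H(Y) = 0.9710, H(X,Y) = 1.8955
I(X;Y) = H(X) + H(Y) - H(X,Y) = 0.0464 bits


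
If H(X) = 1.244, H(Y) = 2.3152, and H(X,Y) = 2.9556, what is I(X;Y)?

I(X;Y) = H(X) + H(Y) - H(X,Y)
I(X;Y) = 1.244 + 2.3152 - 2.9556 = 0.6036 bits


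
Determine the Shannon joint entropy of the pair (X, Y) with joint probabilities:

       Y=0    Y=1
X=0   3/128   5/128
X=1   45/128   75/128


H(X,Y) = -Σ p(x,y) log₂ p(x,y)
  p(0,0)=3/128: -0.0234 × log₂(0.0234) = 0.1269
  p(0,1)=5/128: -0.0391 × log₂(0.0391) = 0.1827
  p(1,0)=45/128: -0.3516 × log₂(0.3516) = 0.5302
  p(1,1)=75/128: -0.5859 × log₂(0.5859) = 0.4519
H(X,Y) = 1.2917 bits


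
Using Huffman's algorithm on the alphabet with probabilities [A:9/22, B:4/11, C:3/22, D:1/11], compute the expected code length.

Huffman tree construction:
Combine smallest probabilities repeatedly
Resulting codes:
  A: 0 (length 1)
  B: 11 (length 2)
  C: 101 (length 3)
  D: 100 (length 3)
Average length = Σ p(s) × length(s) = 1.8182 bits


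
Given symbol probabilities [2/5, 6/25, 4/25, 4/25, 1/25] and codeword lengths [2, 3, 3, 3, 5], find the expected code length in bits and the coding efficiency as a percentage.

Average length L = Σ p_i × l_i = 2.6800 bits
Entropy H = 2.0547 bits
Efficiency η = H/L × 100% = 76.67%


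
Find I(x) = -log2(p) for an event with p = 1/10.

Information content I(x) = -log₂(p(x))
I = -log₂(1/10) = -log₂(0.1000)
I = 3.3219 bits


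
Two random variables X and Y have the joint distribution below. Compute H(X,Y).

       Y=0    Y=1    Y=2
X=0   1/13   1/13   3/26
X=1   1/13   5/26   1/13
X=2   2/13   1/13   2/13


H(X,Y) = -Σ p(x,y) log₂ p(x,y)
  p(0,0)=1/13: -0.0769 × log₂(0.0769) = 0.2846
  p(0,1)=1/13: -0.0769 × log₂(0.0769) = 0.2846
  p(0,2)=3/26: -0.1154 × log₂(0.1154) = 0.3595
  p(1,0)=1/13: -0.0769 × log₂(0.0769) = 0.2846
  p(1,1)=5/26: -0.1923 × log₂(0.1923) = 0.4574
  p(1,2)=1/13: -0.0769 × log₂(0.0769) = 0.2846
  p(2,0)=2/13: -0.1538 × log₂(0.1538) = 0.4155
  p(2,1)=1/13: -0.0769 × log₂(0.0769) = 0.2846
  p(2,2)=2/13: -0.1538 × log₂(0.1538) = 0.4155
H(X,Y) = 3.0710 bits


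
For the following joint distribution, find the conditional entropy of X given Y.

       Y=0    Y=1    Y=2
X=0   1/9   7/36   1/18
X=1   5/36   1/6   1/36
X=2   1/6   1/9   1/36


H(X|Y) = Σ_y p(y) H(X|Y=y)
  p(Y=0) = 5/12, H(X|Y=0) = 1.5656
  p(Y=1) = 17/36, H(X|Y=1) = 1.5486
  p(Y=2) = 1/9, H(X|Y=2) = 1.5000
H(X|Y) = 0.4167×1.5656 + 0.4722×1.5486 + 0.1111×1.5000 = 1.5503 bits


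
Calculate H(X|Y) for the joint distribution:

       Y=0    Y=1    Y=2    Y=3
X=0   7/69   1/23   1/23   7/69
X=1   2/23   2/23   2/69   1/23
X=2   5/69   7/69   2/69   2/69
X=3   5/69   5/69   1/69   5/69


H(X|Y) = Σ_y p(y) H(X|Y=y)
  p(Y=0) = 1/3, H(X|Y=0) = 1.9853
  p(Y=1) = 7/23, H(X|Y=1) = 1.9387
  p(Y=2) = 8/69, H(X|Y=2) = 1.9056
  p(Y=3) = 17/69, H(X|Y=3) = 1.8512
H(X|Y) = 0.3333×1.9853 + 0.3043×1.9387 + 0.1159×1.9056 + 0.2464×1.8512 = 1.9288 bits


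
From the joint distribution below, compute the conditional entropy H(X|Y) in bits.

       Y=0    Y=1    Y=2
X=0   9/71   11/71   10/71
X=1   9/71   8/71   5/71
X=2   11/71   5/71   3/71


H(X|Y) = Σ_y p(y) H(X|Y=y)
  p(Y=0) = 29/71, H(X|Y=0) = 1.5782
  p(Y=1) = 24/71, H(X|Y=1) = 1.5157
  p(Y=2) = 18/71, H(X|Y=2) = 1.4153
H(X|Y) = 0.4085×1.5782 + 0.3380×1.5157 + 0.2535×1.4153 = 1.5158 bits


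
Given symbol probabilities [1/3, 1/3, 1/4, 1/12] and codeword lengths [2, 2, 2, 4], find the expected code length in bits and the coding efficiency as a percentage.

Average length L = Σ p_i × l_i = 2.1667 bits
Entropy H = 1.8554 bits
Efficiency η = H/L × 100% = 85.63%


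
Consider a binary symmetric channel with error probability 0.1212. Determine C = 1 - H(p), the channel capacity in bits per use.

For BSC with error probability p:
C = 1 - H(p) where H(p) is binary entropy
H(0.1212) = -0.1212 × log₂(0.1212) - 0.8788 × log₂(0.8788)
H(p) = 0.5328
C = 1 - 0.5328 = 0.4672 bits/use


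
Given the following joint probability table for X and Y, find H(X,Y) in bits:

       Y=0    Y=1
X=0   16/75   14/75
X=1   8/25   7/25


H(X,Y) = -Σ p(x,y) log₂ p(x,y)
  p(0,0)=16/75: -0.2133 × log₂(0.2133) = 0.4755
  p(0,1)=14/75: -0.1867 × log₂(0.1867) = 0.4520
  p(1,0)=8/25: -0.3200 × log₂(0.3200) = 0.5260
  p(1,1)=7/25: -0.2800 × log₂(0.2800) = 0.5142
H(X,Y) = 1.9677 bits


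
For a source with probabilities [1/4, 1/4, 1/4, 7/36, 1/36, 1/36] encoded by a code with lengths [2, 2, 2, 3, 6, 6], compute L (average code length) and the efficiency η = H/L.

Average length L = Σ p_i × l_i = 2.4167 bits
Entropy H = 2.2466 bits
Efficiency η = H/L × 100% = 92.96%


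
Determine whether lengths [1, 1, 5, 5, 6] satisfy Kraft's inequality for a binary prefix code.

Kraft inequality: Σ 2^(-l_i) ≤ 1 for prefix-free code
Calculating: 2^(-1) + 2^(-1) + 2^(-5) + 2^(-5) + 2^(-6)
= 0.5 + 0.5 + 0.03125 + 0.03125 + 0.015625
= 1.0781
Since 1.0781 > 1, prefix-free code does not exist


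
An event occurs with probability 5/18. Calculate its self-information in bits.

Information content I(x) = -log₂(p(x))
I = -log₂(5/18) = -log₂(0.2778)
I = 1.8480 bits


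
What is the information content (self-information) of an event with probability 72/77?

Information content I(x) = -log₂(p(x))
I = -log₂(72/77) = -log₂(0.9351)
I = 0.0969 bits


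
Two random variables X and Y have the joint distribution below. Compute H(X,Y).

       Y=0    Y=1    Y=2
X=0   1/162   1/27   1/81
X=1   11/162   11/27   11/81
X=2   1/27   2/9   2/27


H(X,Y) = -Σ p(x,y) log₂ p(x,y)
  p(0,0)=1/162: -0.0062 × log₂(0.0062) = 0.0453
  p(0,1)=1/27: -0.0370 × log₂(0.0370) = 0.1761
  p(0,2)=1/81: -0.0123 × log₂(0.0123) = 0.0783
  p(1,0)=11/162: -0.0679 × log₂(0.0679) = 0.2635
  p(1,1)=11/27: -0.4074 × log₂(0.4074) = 0.5278
  p(1,2)=11/81: -0.1358 × log₂(0.1358) = 0.3912
  p(2,0)=1/27: -0.0370 × log₂(0.0370) = 0.1761
  p(2,1)=2/9: -0.2222 × log₂(0.2222) = 0.4822
  p(2,2)=2/27: -0.0741 × log₂(0.0741) = 0.2781
H(X,Y) = 2.4186 bits
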